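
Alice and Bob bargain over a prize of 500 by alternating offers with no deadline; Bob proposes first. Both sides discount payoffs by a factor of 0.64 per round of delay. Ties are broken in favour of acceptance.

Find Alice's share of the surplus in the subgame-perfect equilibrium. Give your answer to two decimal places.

In a stationary SPE each proposer offers the other exactly their discounted continuation value.
If Bob keeps x when proposing and Alice keeps y when proposing, then x = 500 − 0.64y and y = 500 − 0.64x.
Solving: x = 500(1 − 0.64) / (1 − 0.64·0.64) = 180 / 0.5904 ≈ 304.8780.
Alice gets 500 − 304.8780 ≈ 195.1220.

195.12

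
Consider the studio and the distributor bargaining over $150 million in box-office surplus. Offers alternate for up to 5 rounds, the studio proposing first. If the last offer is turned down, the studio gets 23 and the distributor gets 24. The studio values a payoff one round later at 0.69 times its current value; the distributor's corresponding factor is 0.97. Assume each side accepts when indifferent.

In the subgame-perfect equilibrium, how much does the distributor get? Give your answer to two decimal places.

Round 5 (the studio proposes): the distributor gets 24 if talks fail, so the studio offers 24 and keeps 126.
Round 4 (the distributor proposes): the studio can get 126 next round, worth 0.69 × 126 = 86.94 now. The distributor offers 86.94 and keeps 150 − 86.94 = 63.06.
Round 3 (the studio proposes): the distributor can get 63.06 next round, worth 0.97 × 63.06 = 61.1682 now; the studio offers that and keeps 88.8318.
Round 2 (the distributor proposes): the studio can get 88.8318 next round, worth 0.69 × 88.8318 = 61.293942 now, so the distributor offers 61.293942, keeping 88.706058.
Round 1 (the studio proposes): the distributor can get 88.706058 next round, worth 0.97 × 88.706058 = 86.04487626 now, so the studio offers 86.04487626, keeping 63.95512374.

86.04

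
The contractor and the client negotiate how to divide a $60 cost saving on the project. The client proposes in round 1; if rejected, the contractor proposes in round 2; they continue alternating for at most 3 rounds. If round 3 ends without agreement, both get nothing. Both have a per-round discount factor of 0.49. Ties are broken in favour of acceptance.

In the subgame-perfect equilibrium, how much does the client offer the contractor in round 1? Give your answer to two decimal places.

14.99

Solve by backward induction from round 3.
Round 3 (the client proposes): the contractor will accept anything ≥ 0, so the client offers 0 and keeps 60.
Round 2 (the contractor proposes): the client can get 60 next round, worth 0.49 × 60 = 29.4 now; the contractor offers that and keeps 30.6.
Round 1 (the client proposes): the contractor can get 30.6 next round, worth 0.49 × 30.6 = 14.994 now; the client offers that and keeps 45.006.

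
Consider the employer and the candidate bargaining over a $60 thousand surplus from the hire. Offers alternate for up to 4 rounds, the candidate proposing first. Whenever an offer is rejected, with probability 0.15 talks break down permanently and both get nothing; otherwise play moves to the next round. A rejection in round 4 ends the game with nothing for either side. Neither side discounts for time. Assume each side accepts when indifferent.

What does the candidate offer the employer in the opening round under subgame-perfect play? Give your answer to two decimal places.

Round 4 (the employer proposes): rejection yields 0 for the candidate; the employer offers 0 and keeps 60.
Round 3 (the candidate proposes): rejecting gives the employer an expected 0.85 × 60 = 51. The candidate offers 51 and keeps 60 − 51 = 9.
Round 2 (the employer proposes): rejecting gives the candidate an expected 0.85 × 9 = 7.65, so the employer offers 7.65, keeping 52.35.
Round 1 (the candidate proposes): rejecting gives the employer an expected 0.85 × 52.35 = 44.4975. The candidate offers 44.4975 and keeps 60 − 44.4975 = 15.5025.

44.50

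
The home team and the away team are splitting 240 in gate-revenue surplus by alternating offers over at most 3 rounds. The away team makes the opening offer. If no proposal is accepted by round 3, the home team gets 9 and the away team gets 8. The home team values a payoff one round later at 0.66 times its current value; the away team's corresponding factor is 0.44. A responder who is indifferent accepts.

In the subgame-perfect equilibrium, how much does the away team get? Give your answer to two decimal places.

148.68

By backward induction:
Round 3 (the away team proposes): the home team gets 9 if talks fail, so the away team offers 9 and keeps 231.
Round 2 (the home team proposes): the away team can get 231 next round, worth 0.44 × 231 = 101.64 now. The home team offers 101.64 and keeps 240 − 101.64 = 138.36.
Round 1 (the away team proposes): the home team can get 138.36 next round, worth 0.66 × 138.36 = 91.3176 now, so the away team offers 91.3176, keeping 148.6824.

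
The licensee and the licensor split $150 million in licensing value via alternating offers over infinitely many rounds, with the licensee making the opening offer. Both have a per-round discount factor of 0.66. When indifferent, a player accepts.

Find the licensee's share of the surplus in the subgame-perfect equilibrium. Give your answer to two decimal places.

90.36

Let x be the licensee's share when the licensee proposes and y be the licensor's share when the licensor proposes.
The licensor accepts iff offered ≥ 0.66·y, so x = 150 − 0.66y. Symmetrically y = 150 − 0.66x.
Substituting: x = 150 − 0.66(150 − 0.66x), giving x(1 − 0.66·0.66) = 150(1 − 0.66).
So x = 150 × 0.34 / 0.5644 ≈ 90.3614, and the licensor receives 150 − x ≈ 59.6386.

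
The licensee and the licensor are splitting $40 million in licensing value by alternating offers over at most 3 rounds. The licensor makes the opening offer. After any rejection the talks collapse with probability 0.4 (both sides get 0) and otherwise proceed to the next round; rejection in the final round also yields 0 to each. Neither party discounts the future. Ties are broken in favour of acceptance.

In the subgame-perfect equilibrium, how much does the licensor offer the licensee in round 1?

Round 3 (the licensor proposes): rejection yields 0 for the licensee; the licensor offers 0 and keeps 40.
Round 2 (the licensee proposes): rejecting gives the licensor an expected 0.6 × 40 = 24; the licensee offers that and keeps 16.
Round 1 (the licensor proposes): rejecting gives the licensee an expected 0.6 × 16 = 9.6. The licensor offers 9.6 and keeps 40 − 9.6 = 30.4.

9.6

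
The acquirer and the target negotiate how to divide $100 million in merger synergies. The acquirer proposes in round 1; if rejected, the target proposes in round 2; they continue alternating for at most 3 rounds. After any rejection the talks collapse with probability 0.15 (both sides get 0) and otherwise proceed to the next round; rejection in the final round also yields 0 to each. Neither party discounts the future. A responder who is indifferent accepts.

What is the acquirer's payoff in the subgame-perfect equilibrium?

Round 3 (the acquirer proposes): rejection yields 0 for the target; the acquirer offers 0 and keeps 100.
Round 2 (the target proposes): rejecting gives the acquirer an expected 0.85 × 100 = 85. The target offers 85 and keeps 100 − 85 = 15.
Round 1 (the acquirer proposes): rejecting gives the target an expected 0.85 × 15 = 12.75; the acquirer offers that and keeps 87.25.

87.25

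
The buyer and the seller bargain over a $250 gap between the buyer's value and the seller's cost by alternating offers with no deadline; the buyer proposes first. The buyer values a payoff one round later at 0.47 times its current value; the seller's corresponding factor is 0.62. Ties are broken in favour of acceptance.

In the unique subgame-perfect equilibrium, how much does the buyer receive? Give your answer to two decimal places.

134.07

When the buyer proposes, the seller accepts any offer worth at least 0.62 times what the seller would get by proposing next round; and vice versa.
This gives x = 250 − 0.62y and y = 250 − 0.47x, where x and y are each side's share when it proposes.
Hence (1 − 0.62·0.47)x = 250(1 − 0.62), i.e. 0.7086·x = 95.
x ≈ 134.0672; the seller's share is 250 − x ≈ 115.9328.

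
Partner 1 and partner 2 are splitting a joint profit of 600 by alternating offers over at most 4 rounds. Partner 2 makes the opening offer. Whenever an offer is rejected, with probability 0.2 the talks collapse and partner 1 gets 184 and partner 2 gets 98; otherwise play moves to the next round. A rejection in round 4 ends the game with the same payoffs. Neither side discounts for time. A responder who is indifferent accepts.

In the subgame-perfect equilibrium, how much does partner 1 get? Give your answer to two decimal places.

397.70

By backward induction:
Round 4 (partner 1 proposes): partner 2 gets 98 if talks fail, so partner 1 offers 98 and keeps 502.
Round 3 (partner 2 proposes): rejecting gives partner 1 an expected 0.8 × 502 + 0.2 × 184 = 438.4; partner 2 offers that and keeps 161.6.
Round 2 (partner 1 proposes): rejecting gives partner 2 an expected 0.8 × 161.6 + 0.2 × 98 = 148.88, so partner 1 offers 148.88, keeping 451.12.
Round 1 (partner 2 proposes): rejecting gives partner 1 an expected 0.8 × 451.12 + 0.2 × 184 = 397.696. Partner 2 offers 397.696 and keeps 600 − 397.696 = 202.304.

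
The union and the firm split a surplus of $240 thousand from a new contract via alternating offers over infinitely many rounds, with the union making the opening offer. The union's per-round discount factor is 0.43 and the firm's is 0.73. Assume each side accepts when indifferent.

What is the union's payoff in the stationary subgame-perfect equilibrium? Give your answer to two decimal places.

94.45

In a stationary SPE each proposer offers the other exactly their discounted continuation value.
If the union keeps x when proposing and the firm keeps y when proposing, then x = 240 − 0.73y and y = 240 − 0.43x.
Solving: x = 240(1 − 0.73) / (1 − 0.43·0.73) = 64.8 / 0.6861 ≈ 94.4469.
The firm gets 240 − 94.4469 ≈ 145.5531.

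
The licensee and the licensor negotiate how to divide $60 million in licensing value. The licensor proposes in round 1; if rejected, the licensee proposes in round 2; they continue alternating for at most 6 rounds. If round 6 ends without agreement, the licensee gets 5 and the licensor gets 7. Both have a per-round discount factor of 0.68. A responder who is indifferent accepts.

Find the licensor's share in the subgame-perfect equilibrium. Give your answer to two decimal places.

33.20

Round 6 (the licensee proposes): the licensor gets 7 if talks fail, so the licensee offers 7 and keeps 53.
Round 5 (the licensor proposes): the licensee can get 53 next round, worth 0.68 × 53 = 36.04 now. The licensor offers 36.04 and keeps 60 − 36.04 = 23.96.
Round 4 (the licensee proposes): the licensor can get 23.96 next round, worth 0.68 × 23.96 = 16.2928 now. The licensee offers 16.2928 and keeps 60 − 16.2928 = 43.7072.
Round 3 (the licensor proposes): the licensee can get 43.7072 next round, worth 0.68 × 43.7072 = 29.720896 now, so the licensor offers 29.720896, keeping 30.279104.
Round 2 (the licensee proposes): the licensor can get 30.279104 next round, worth 0.68 × 30.279104 = 20.58979072 now. The licensee offers 20.58979072 and keeps 60 − 20.58979072 = 39.41020928.
Round 1 (the licensor proposes): the licensee can get 39.41020928 next round, worth 0.68 × 39.41020928 = 26.7989423104 now; the licensor offers that and keeps 33.2010576896.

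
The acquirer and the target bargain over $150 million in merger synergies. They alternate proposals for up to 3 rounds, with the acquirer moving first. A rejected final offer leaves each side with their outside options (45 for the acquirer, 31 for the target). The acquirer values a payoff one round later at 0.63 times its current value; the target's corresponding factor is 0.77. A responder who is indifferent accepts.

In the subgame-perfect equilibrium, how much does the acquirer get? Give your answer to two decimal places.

Round 3 (the acquirer proposes): the target gets 31 if talks fail, so the acquirer offers 31 and keeps 119.
Round 2 (the target proposes): the acquirer can get 119 next round, worth 0.63 × 119 = 74.97 now. The target offers 74.97 and keeps 150 − 74.97 = 75.03.
Round 1 (the acquirer proposes): the target can get 75.03 next round, worth 0.77 × 75.03 = 57.7731 now; the acquirer offers that and keeps 92.2269.

92.23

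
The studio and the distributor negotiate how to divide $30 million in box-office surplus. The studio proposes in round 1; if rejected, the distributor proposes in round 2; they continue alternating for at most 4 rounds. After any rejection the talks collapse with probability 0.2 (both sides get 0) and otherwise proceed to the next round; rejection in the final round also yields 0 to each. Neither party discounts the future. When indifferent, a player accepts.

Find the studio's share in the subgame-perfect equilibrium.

By backward induction:
Round 4 (the distributor proposes): rejection yields 0 for the studio; the distributor offers 0 and keeps 30.
Round 3 (the studio proposes): rejecting gives the distributor an expected 0.8 × 30 = 24, so the studio offers 24, keeping 6.
Round 2 (the distributor proposes): rejecting gives the studio an expected 0.8 × 6 = 4.8; the distributor offers that and keeps 25.2.
Round 1 (the studio proposes): rejecting gives the distributor an expected 0.8 × 25.2 = 20.16; the studio offers that and keeps 9.84.

9.84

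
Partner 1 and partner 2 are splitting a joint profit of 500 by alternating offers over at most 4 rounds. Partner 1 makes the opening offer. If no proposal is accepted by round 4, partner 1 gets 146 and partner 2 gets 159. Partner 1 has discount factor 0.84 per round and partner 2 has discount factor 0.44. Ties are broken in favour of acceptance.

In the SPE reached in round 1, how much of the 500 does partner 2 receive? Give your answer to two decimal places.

92.77

By backward induction:
Round 4 (partner 2 proposes): partner 1 gets 146 if talks fail, so partner 2 offers 146 and keeps 354.
Round 3 (partner 1 proposes): partner 2 can get 354 next round, worth 0.44 × 354 = 155.76 now, so partner 1 offers 155.76, keeping 344.24.
Round 2 (partner 2 proposes): partner 1 can get 344.24 next round, worth 0.84 × 344.24 = 289.1616 now; partner 2 offers that and keeps 210.8384.
Round 1 (partner 1 proposes): partner 2 can get 210.8384 next round, worth 0.44 × 210.8384 = 92.768896 now. Partner 1 offers 92.768896 and keeps 500 − 92.768896 = 407.231104.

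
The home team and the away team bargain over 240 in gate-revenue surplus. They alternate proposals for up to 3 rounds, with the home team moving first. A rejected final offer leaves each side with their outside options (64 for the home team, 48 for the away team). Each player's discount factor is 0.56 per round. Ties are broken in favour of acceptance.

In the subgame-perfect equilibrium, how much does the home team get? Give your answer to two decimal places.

Round 3 (the home team proposes): the away team gets 48 if talks fail, so the home team offers 48 and keeps 192.
Round 2 (the away team proposes): the home team can get 192 next round, worth 0.56 × 192 = 107.52 now; the away team offers that and keeps 132.48.
Round 1 (the home team proposes): the away team can get 132.48 next round, worth 0.56 × 132.48 = 74.1888 now. The home team offers 74.1888 and keeps 240 − 74.1888 = 165.8112.

165.81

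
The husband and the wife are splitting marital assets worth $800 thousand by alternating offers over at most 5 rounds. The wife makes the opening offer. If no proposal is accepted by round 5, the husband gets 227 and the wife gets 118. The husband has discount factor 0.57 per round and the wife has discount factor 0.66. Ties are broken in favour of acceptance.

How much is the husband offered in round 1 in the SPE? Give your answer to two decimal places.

Round 5 (the wife proposes): the husband gets 227 if talks fail, so the wife offers 227 and keeps 573.
Round 4 (the husband proposes): the wife can get 573 next round, worth 0.66 × 573 = 378.18 now, so the husband offers 378.18, keeping 421.82.
Round 3 (the wife proposes): the husband can get 421.82 next round, worth 0.57 × 421.82 = 240.4374 now; the wife offers that and keeps 559.5626.
Round 2 (the husband proposes): the wife can get 559.5626 next round, worth 0.66 × 559.5626 = 369.311316 now, so the husband offers 369.311316, keeping 430.688684.
Round 1 (the wife proposes): the husband can get 430.688684 next round, worth 0.57 × 430.688684 = 245.49254988 now, so the wife offers 245.49254988, keeping 554.50745012.

245.49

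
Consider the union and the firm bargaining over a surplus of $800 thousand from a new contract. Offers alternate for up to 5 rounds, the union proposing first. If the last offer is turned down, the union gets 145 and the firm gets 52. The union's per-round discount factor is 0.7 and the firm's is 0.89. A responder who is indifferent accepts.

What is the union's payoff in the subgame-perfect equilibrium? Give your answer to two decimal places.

Round 5 (the union proposes): the firm gets 52 if talks fail, so the union offers 52 and keeps 748.
Round 4 (the firm proposes): the union can get 748 next round, worth 0.7 × 748 = 523.6 now, so the firm offers 523.6, keeping 276.4.
Round 3 (the union proposes): the firm can get 276.4 next round, worth 0.89 × 276.4 = 245.996 now; the union offers that and keeps 554.004.
Round 2 (the firm proposes): the union can get 554.004 next round, worth 0.7 × 554.004 = 387.8028 now; the firm offers that and keeps 412.1972.
Round 1 (the union proposes): the firm can get 412.1972 next round, worth 0.89 × 412.1972 = 366.855508 now, so the union offers 366.855508, keeping 433.144492.

433.14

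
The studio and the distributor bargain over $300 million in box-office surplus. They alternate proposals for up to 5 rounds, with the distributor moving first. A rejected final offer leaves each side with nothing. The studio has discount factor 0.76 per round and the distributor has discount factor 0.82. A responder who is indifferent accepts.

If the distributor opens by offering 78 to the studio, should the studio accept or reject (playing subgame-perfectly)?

Accept

Round 5 (the distributor proposes): the studio will accept anything ≥ 0, so the distributor offers 0 and keeps 300.
Round 4 (the studio proposes): the distributor can get 300 next round, worth 0.82 × 300 = 246 now, so the studio offers 246, keeping 54.
Round 3 (the distributor proposes): the studio can get 54 next round, worth 0.76 × 54 = 41.04 now; the distributor offers that and keeps 258.96.
Round 2 (the studio proposes): the distributor can get 258.96 next round, worth 0.82 × 258.96 = 212.3472 now, so the studio offers 212.3472, keeping 87.6528.
So by rejecting in round 1, the studio gets 87.6528 next round, worth 0.76 × 87.6528 = 66.616128 now.
Offer 78 ≥ 66.616128, so the studio accepts.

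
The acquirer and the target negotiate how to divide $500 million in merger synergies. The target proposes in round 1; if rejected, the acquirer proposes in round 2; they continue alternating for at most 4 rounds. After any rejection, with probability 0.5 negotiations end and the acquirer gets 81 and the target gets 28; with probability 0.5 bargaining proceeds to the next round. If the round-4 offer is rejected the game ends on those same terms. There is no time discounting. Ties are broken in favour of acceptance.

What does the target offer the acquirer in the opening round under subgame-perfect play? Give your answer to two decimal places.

227.63

By backward induction:
Round 4 (the acquirer proposes): the target gets 28 if talks fail, so the acquirer offers 28 and keeps 472.
Round 3 (the target proposes): rejecting gives the acquirer an expected 0.5 × 472 + 0.5 × 81 = 276.5; the target offers that and keeps 223.5.
Round 2 (the acquirer proposes): rejecting gives the target an expected 0.5 × 223.5 + 0.5 × 28 = 125.75; the acquirer offers that and keeps 374.25.
Round 1 (the target proposes): rejecting gives the acquirer an expected 0.5 × 374.25 + 0.5 × 81 = 227.625, so the target offers 227.625, keeping 272.375.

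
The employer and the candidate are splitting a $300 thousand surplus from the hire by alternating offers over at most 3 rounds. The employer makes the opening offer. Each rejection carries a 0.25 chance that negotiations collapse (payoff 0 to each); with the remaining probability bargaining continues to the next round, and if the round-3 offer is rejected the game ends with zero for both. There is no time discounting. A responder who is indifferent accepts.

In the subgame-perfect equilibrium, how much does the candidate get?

56.25

Round 3 (the employer proposes): the candidate will accept anything ≥ 0, so the employer offers 0 and keeps 300.
Round 2 (the candidate proposes): rejecting gives the employer an expected 0.75 × 300 = 225, so the candidate offers 225, keeping 75.
Round 1 (the employer proposes): rejecting gives the candidate an expected 0.75 × 75 = 56.25, so the employer offers 56.25, keeping 243.75.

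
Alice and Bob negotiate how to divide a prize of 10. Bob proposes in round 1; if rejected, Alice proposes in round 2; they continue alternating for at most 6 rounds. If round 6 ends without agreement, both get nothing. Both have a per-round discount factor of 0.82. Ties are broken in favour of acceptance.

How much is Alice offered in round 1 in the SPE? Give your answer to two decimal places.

By backward induction:
Round 6 (Alice proposes): Bob will accept anything ≥ 0, so Alice offers 0 and keeps 10.
Round 5 (Bob proposes): Alice can get 10 next round, worth 0.82 × 10 = 8.2 now; Bob offers that and keeps 1.8.
Round 4 (Alice proposes): Bob can get 1.8 next round, worth 0.82 × 1.8 = 1.476 now. Alice offers 1.476 and keeps 10 − 1.476 = 8.524.
Round 3 (Bob proposes): Alice can get 8.524 next round, worth 0.82 × 8.524 = 6.98968 now; Bob offers that and keeps 3.01032.
Round 2 (Alice proposes): Bob can get 3.01032 next round, worth 0.82 × 3.01032 = 2.4684624 now, so Alice offers 2.4684624, keeping 7.5315376.
Round 1 (Bob proposes): Alice can get 7.5315376 next round, worth 0.82 × 7.5315376 = 6.175860832 now. Bob offers 6.175860832 and keeps 10 − 6.175860832 = 3.824139168.

6.18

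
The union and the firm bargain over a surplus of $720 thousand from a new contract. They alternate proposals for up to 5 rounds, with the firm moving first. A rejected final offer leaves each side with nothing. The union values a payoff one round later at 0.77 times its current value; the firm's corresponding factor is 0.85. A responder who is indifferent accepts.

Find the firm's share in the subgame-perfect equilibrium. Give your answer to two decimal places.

582.41

Round 5 (the firm proposes): the union will accept anything ≥ 0, so the firm offers 0 and keeps 720.
Round 4 (the union proposes): the firm can get 720 next round, worth 0.85 × 720 = 612 now; the union offers that and keeps 108.
Round 3 (the firm proposes): the union can get 108 next round, worth 0.77 × 108 = 83.16 now. The firm offers 83.16 and keeps 720 − 83.16 = 636.84.
Round 2 (the union proposes): the firm can get 636.84 next round, worth 0.85 × 636.84 = 541.314 now. The union offers 541.314 and keeps 720 − 541.314 = 178.686.
Round 1 (the firm proposes): the union can get 178.686 next round, worth 0.77 × 178.686 = 137.58822 now; the firm offers that and keeps 582.41178.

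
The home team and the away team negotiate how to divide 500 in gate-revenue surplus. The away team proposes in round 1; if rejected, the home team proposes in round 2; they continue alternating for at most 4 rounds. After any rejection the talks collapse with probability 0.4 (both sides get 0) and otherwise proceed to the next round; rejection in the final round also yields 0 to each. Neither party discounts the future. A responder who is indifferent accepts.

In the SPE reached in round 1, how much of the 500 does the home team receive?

By backward induction:
Round 4 (the home team proposes): the away team will accept anything ≥ 0, so the home team offers 0 and keeps 500.
Round 3 (the away team proposes): rejecting gives the home team an expected 0.6 × 500 = 300; the away team offers that and keeps 200.
Round 2 (the home team proposes): rejecting gives the away team an expected 0.6 × 200 = 120, so the home team offers 120, keeping 380.
Round 1 (the away team proposes): rejecting gives the home team an expected 0.6 × 380 = 228, so the away team offers 228, keeping 272.

228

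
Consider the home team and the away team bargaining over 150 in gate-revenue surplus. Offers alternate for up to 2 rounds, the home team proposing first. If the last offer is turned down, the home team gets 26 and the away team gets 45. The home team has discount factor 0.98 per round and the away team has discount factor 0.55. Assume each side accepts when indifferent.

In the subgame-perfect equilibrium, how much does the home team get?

Round 2 (the away team proposes): the home team gets 26 if talks fail, so the away team offers 26 and keeps 124.
Round 1 (the home team proposes): the away team can get 124 next round, worth 0.55 × 124 = 68.2 now. The home team offers 68.2 and keeps 150 − 68.2 = 81.8.

81.8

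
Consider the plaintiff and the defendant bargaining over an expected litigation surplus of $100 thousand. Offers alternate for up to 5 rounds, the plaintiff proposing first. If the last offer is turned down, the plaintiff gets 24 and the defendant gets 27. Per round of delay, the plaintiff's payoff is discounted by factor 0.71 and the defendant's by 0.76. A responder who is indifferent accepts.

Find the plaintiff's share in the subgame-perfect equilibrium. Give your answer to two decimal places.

58.21

Round 5 (the plaintiff proposes): the defendant gets 27 if talks fail, so the plaintiff offers 27 and keeps 73.
Round 4 (the defendant proposes): the plaintiff can get 73 next round, worth 0.71 × 73 = 51.83 now, so the defendant offers 51.83, keeping 48.17.
Round 3 (the plaintiff proposes): the defendant can get 48.17 next round, worth 0.76 × 48.17 = 36.6092 now; the plaintiff offers that and keeps 63.3908.
Round 2 (the defendant proposes): the plaintiff can get 63.3908 next round, worth 0.71 × 63.3908 = 45.007468 now; the defendant offers that and keeps 54.992532.
Round 1 (the plaintiff proposes): the defendant can get 54.992532 next round, worth 0.76 × 54.992532 = 41.79432432 now, so the plaintiff offers 41.79432432, keeping 58.20567568.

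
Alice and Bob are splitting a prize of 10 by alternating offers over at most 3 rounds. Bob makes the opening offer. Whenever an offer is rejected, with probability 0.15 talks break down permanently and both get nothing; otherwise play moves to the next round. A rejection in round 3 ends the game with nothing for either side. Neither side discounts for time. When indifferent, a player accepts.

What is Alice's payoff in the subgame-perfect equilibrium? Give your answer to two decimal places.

1.28

By backward induction:
Round 3 (Bob proposes): Alice will accept anything ≥ 0, so Bob offers 0 and keeps 10.
Round 2 (Alice proposes): rejecting gives Bob an expected 0.85 × 10 = 8.5, so Alice offers 8.5, keeping 1.5.
Round 1 (Bob proposes): rejecting gives Alice an expected 0.85 × 1.5 = 1.275. Bob offers 1.275 and keeps 10 − 1.275 = 8.725.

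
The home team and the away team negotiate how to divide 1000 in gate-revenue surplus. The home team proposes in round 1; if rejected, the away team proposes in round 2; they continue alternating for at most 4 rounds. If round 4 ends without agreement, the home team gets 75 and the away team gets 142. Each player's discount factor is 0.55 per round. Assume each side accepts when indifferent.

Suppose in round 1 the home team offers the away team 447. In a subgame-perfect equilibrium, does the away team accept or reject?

Work out the away team's continuation value if the offer is rejected.
Round 4 (the away team proposes): the home team gets 75 if talks fail, so the away team offers 75 and keeps 925.
Round 3 (the home team proposes): the away team can get 925 next round, worth 0.55 × 925 = 508.75 now, so the home team offers 508.75, keeping 491.25.
Round 2 (the away team proposes): the home team can get 491.25 next round, worth 0.55 × 491.25 = 270.1875 now. The away team offers 270.1875 and keeps 1000 − 270.1875 = 729.8125.
So by rejecting in round 1, the away team gets 729.8125 next round, worth 0.55 × 729.8125 = 401.396875 now.
Offer 447 ≥ 401.396875, so the away team accepts.

Accept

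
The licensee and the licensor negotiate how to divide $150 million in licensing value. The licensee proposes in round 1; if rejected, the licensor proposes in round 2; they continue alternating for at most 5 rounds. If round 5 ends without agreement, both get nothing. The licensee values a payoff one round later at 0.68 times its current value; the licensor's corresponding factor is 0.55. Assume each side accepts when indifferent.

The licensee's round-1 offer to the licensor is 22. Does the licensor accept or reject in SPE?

Reject

Round 5 (the licensee proposes): the licensor will accept anything ≥ 0, so the licensee offers 0 and keeps 150.
Round 4 (the licensor proposes): the licensee can get 150 next round, worth 0.68 × 150 = 102 now. The licensor offers 102 and keeps 150 − 102 = 48.
Round 3 (the licensee proposes): the licensor can get 48 next round, worth 0.55 × 48 = 26.4 now. The licensee offers 26.4 and keeps 150 − 26.4 = 123.6.
Round 2 (the licensor proposes): the licensee can get 123.6 next round, worth 0.68 × 123.6 = 84.048 now, so the licensor offers 84.048, keeping 65.952.
So by rejecting in round 1, the licensor gets 65.952 next round, worth 0.55 × 65.952 = 36.2736 now.
Offer 22 < 36.2736, so the licensor rejects.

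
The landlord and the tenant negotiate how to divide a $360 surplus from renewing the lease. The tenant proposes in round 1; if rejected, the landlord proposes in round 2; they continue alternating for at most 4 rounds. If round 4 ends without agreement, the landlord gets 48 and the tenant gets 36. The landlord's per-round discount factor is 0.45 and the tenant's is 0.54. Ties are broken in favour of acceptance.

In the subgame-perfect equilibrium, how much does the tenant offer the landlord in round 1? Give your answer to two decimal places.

109.95

Round 4 (the landlord proposes): the tenant gets 36 if talks fail, so the landlord offers 36 and keeps 324.
Round 3 (the tenant proposes): the landlord can get 324 next round, worth 0.45 × 324 = 145.8 now, so the tenant offers 145.8, keeping 214.2.
Round 2 (the landlord proposes): the tenant can get 214.2 next round, worth 0.54 × 214.2 = 115.668 now. The landlord offers 115.668 and keeps 360 − 115.668 = 244.332.
Round 1 (the tenant proposes): the landlord can get 244.332 next round, worth 0.45 × 244.332 = 109.9494 now; the tenant offers that and keeps 250.0506.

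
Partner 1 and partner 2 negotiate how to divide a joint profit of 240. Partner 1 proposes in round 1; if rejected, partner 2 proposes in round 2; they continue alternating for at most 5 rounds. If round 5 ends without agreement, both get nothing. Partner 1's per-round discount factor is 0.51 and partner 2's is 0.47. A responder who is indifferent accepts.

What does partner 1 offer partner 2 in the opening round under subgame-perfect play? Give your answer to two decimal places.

68.52

Round 5 (partner 1 proposes): rejection yields 0 for partner 2; partner 1 offers 0 and keeps 240.
Round 4 (partner 2 proposes): partner 1 can get 240 next round, worth 0.51 × 240 = 122.4 now. Partner 2 offers 122.4 and keeps 240 − 122.4 = 117.6.
Round 3 (partner 1 proposes): partner 2 can get 117.6 next round, worth 0.47 × 117.6 = 55.272 now; partner 1 offers that and keeps 184.728.
Round 2 (partner 2 proposes): partner 1 can get 184.728 next round, worth 0.51 × 184.728 = 94.21128 now, so partner 2 offers 94.21128, keeping 145.78872.
Round 1 (partner 1 proposes): partner 2 can get 145.78872 next round, worth 0.47 × 145.78872 = 68.5206984 now. Partner 1 offers 68.5206984 and keeps 240 − 68.5206984 = 171.4793016.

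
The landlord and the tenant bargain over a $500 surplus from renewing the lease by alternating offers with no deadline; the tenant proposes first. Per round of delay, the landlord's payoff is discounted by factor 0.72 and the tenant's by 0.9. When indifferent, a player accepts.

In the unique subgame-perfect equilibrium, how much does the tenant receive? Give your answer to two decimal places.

Let x be the tenant's share when the tenant proposes and y be the landlord's share when the landlord proposes.
The landlord accepts iff offered ≥ 0.72·y, so x = 500 − 0.72y. Symmetrically y = 500 − 0.9x.
Substituting: x = 500 − 0.72(500 − 0.9x), giving x(1 − 0.9·0.72) = 500(1 − 0.72).
So x = 500 × 0.28 / 0.352 ≈ 397.7273, and the landlord receives 500 − x ≈ 102.2727.

397.73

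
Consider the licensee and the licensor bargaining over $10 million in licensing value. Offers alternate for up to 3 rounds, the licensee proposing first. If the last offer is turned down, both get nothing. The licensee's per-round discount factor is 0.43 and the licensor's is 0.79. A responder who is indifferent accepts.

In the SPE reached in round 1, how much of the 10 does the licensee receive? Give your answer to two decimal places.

5.50

Round 3 (the licensee proposes): rejection yields 0 for the licensor; the licensee offers 0 and keeps 10.
Round 2 (the licensor proposes): the licensee can get 10 next round, worth 0.43 × 10 = 4.3 now; the licensor offers that and keeps 5.7.
Round 1 (the licensee proposes): the licensor can get 5.7 next round, worth 0.79 × 5.7 = 4.503 now; the licensee offers that and keeps 5.497.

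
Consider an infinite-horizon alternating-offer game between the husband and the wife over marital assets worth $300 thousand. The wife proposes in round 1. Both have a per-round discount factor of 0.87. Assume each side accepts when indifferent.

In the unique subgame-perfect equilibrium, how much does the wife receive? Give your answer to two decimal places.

Let x be the wife's share when the wife proposes and y be the husband's share when the husband proposes.
The husband accepts iff offered ≥ 0.87·y, so x = 300 − 0.87y. Symmetrically y = 300 − 0.87x.
Substituting: x = 300 − 0.87(300 − 0.87x), giving x(1 − 0.87·0.87) = 300(1 − 0.87).
So x = 300 × 0.13 / 0.2431 ≈ 160.4278, and the husband receives 300 − x ≈ 139.5722.

160.43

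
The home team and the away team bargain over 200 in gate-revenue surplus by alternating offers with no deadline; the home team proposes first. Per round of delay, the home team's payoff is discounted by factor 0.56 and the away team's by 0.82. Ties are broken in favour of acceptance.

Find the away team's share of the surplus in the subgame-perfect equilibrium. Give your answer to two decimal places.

133.43

When the home team proposes, the away team accepts any offer worth at least 0.82 times what the away team would get by proposing next round; and vice versa.
This gives x = 200 − 0.82y and y = 200 − 0.56x, where x and y are each side's share when it proposes.
Hence (1 − 0.82·0.56)x = 200(1 − 0.82), i.e. 0.5408·x = 36.
x ≈ 66.5680; the away team's share is 200 − x ≈ 133.4320.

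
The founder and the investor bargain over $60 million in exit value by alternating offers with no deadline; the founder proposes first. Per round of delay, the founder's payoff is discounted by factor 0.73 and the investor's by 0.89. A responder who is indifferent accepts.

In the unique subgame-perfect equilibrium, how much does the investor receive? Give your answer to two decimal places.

Let x be the founder's share when the founder proposes and y be the investor's share when the investor proposes.
The investor accepts iff offered ≥ 0.89·y, so x = 60 − 0.89y. Symmetrically y = 60 − 0.73x.
Substituting: x = 60 − 0.89(60 − 0.73x), giving x(1 − 0.73·0.89) = 60(1 − 0.89).
So x = 60 × 0.11 / 0.3503 ≈ 18.8410, and the investor receives 60 − x ≈ 41.1590.

41.16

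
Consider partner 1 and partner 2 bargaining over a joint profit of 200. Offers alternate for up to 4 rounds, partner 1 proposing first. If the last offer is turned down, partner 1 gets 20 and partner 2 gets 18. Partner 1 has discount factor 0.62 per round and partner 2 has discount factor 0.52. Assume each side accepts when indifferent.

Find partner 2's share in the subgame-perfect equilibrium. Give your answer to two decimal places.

69.70

Round 4 (partner 2 proposes): partner 1 gets 20 if talks fail, so partner 2 offers 20 and keeps 180.
Round 3 (partner 1 proposes): partner 2 can get 180 next round, worth 0.52 × 180 = 93.6 now, so partner 1 offers 93.6, keeping 106.4.
Round 2 (partner 2 proposes): partner 1 can get 106.4 next round, worth 0.62 × 106.4 = 65.968 now; partner 2 offers that and keeps 134.032.
Round 1 (partner 1 proposes): partner 2 can get 134.032 next round, worth 0.52 × 134.032 = 69.69664 now; partner 1 offers that and keeps 130.30336.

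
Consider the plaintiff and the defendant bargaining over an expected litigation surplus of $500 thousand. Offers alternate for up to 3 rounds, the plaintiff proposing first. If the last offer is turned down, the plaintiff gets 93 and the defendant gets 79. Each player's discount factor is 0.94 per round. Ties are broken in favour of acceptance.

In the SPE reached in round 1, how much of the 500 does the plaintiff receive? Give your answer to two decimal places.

Round 3 (the plaintiff proposes): the defendant gets 79 if talks fail, so the plaintiff offers 79 and keeps 421.
Round 2 (the defendant proposes): the plaintiff can get 421 next round, worth 0.94 × 421 = 395.74 now, so the defendant offers 395.74, keeping 104.26.
Round 1 (the plaintiff proposes): the defendant can get 104.26 next round, worth 0.94 × 104.26 = 98.0044 now, so the plaintiff offers 98.0044, keeping 401.9956.

402.00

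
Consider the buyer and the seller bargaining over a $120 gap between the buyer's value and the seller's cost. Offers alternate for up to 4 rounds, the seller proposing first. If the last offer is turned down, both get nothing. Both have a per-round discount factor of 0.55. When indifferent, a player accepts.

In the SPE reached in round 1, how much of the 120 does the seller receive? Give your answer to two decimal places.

70.34

Work backward from the last round.
Round 4 (the buyer proposes): the seller will accept anything ≥ 0, so the buyer offers 0 and keeps 120.
Round 3 (the seller proposes): the buyer can get 120 next round, worth 0.55 × 120 = 66 now; the seller offers that and keeps 54.
Round 2 (the buyer proposes): the seller can get 54 next round, worth 0.55 × 54 = 29.7 now. The buyer offers 29.7 and keeps 120 − 29.7 = 90.3.
Round 1 (the seller proposes): the buyer can get 90.3 next round, worth 0.55 × 90.3 = 49.665 now; the seller offers that and keeps 70.335.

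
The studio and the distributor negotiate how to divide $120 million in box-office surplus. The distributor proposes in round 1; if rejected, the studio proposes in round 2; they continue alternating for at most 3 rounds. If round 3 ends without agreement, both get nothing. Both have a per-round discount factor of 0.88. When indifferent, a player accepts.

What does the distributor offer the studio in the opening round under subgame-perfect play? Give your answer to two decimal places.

Round 3 (the distributor proposes): rejection yields 0 for the studio; the distributor offers 0 and keeps 120.
Round 2 (the studio proposes): the distributor can get 120 next round, worth 0.88 × 120 = 105.6 now, so the studio offers 105.6, keeping 14.4.
Round 1 (the distributor proposes): the studio can get 14.4 next round, worth 0.88 × 14.4 = 12.672 now; the distributor offers that and keeps 107.328.

12.67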